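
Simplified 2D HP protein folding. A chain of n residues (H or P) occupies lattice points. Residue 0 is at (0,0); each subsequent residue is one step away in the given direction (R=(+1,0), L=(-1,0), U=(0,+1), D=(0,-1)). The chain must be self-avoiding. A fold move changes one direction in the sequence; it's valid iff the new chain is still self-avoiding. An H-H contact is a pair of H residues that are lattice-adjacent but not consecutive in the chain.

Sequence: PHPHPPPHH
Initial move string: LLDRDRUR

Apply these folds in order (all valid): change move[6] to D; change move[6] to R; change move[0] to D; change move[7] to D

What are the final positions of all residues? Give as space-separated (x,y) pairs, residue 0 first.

Answer: (0,0) (0,-1) (-1,-1) (-1,-2) (0,-2) (0,-3) (1,-3) (2,-3) (2,-4)

Derivation:
Initial moves: LLDRDRUR
Fold: move[6]->D => LLDRDRDR (positions: [(0, 0), (-1, 0), (-2, 0), (-2, -1), (-1, -1), (-1, -2), (0, -2), (0, -3), (1, -3)])
Fold: move[6]->R => LLDRDRRR (positions: [(0, 0), (-1, 0), (-2, 0), (-2, -1), (-1, -1), (-1, -2), (0, -2), (1, -2), (2, -2)])
Fold: move[0]->D => DLDRDRRR (positions: [(0, 0), (0, -1), (-1, -1), (-1, -2), (0, -2), (0, -3), (1, -3), (2, -3), (3, -3)])
Fold: move[7]->D => DLDRDRRD (positions: [(0, 0), (0, -1), (-1, -1), (-1, -2), (0, -2), (0, -3), (1, -3), (2, -3), (2, -4)])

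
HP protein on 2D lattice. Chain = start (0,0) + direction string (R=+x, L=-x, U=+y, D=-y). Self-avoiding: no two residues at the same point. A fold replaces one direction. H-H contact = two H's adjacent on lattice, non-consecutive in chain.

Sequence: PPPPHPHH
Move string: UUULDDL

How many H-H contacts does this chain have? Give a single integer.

Answer: 0

Derivation:
Positions: [(0, 0), (0, 1), (0, 2), (0, 3), (-1, 3), (-1, 2), (-1, 1), (-2, 1)]
No H-H contacts found.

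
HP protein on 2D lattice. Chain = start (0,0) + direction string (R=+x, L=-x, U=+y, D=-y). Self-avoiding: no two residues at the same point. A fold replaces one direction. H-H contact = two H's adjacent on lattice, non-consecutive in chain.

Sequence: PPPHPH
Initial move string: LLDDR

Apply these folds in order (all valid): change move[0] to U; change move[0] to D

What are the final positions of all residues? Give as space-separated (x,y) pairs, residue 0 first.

Initial moves: LLDDR
Fold: move[0]->U => ULDDR (positions: [(0, 0), (0, 1), (-1, 1), (-1, 0), (-1, -1), (0, -1)])
Fold: move[0]->D => DLDDR (positions: [(0, 0), (0, -1), (-1, -1), (-1, -2), (-1, -3), (0, -3)])

Answer: (0,0) (0,-1) (-1,-1) (-1,-2) (-1,-3) (0,-3)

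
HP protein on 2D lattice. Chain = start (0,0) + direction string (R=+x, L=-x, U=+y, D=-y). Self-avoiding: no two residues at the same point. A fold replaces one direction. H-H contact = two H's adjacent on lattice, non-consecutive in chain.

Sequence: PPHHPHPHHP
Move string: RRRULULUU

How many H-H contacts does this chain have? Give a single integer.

Answer: 1

Derivation:
Positions: [(0, 0), (1, 0), (2, 0), (3, 0), (3, 1), (2, 1), (2, 2), (1, 2), (1, 3), (1, 4)]
H-H contact: residue 2 @(2,0) - residue 5 @(2, 1)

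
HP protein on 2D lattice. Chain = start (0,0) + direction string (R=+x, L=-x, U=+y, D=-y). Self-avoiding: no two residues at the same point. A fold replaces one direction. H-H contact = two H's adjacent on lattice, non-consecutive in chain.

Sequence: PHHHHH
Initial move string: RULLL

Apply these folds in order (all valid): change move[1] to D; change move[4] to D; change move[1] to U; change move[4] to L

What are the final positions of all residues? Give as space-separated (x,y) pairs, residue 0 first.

Initial moves: RULLL
Fold: move[1]->D => RDLLL (positions: [(0, 0), (1, 0), (1, -1), (0, -1), (-1, -1), (-2, -1)])
Fold: move[4]->D => RDLLD (positions: [(0, 0), (1, 0), (1, -1), (0, -1), (-1, -1), (-1, -2)])
Fold: move[1]->U => RULLD (positions: [(0, 0), (1, 0), (1, 1), (0, 1), (-1, 1), (-1, 0)])
Fold: move[4]->L => RULLL (positions: [(0, 0), (1, 0), (1, 1), (0, 1), (-1, 1), (-2, 1)])

Answer: (0,0) (1,0) (1,1) (0,1) (-1,1) (-2,1)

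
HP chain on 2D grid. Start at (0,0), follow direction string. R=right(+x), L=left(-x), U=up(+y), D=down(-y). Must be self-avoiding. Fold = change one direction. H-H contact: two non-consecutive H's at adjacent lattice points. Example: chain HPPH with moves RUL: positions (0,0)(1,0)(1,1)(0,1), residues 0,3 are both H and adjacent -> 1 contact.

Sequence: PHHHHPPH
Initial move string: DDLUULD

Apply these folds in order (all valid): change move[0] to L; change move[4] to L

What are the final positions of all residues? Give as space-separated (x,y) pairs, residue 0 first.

Answer: (0,0) (-1,0) (-1,-1) (-2,-1) (-2,0) (-3,0) (-4,0) (-4,-1)

Derivation:
Initial moves: DDLUULD
Fold: move[0]->L => LDLUULD (positions: [(0, 0), (-1, 0), (-1, -1), (-2, -1), (-2, 0), (-2, 1), (-3, 1), (-3, 0)])
Fold: move[4]->L => LDLULLD (positions: [(0, 0), (-1, 0), (-1, -1), (-2, -1), (-2, 0), (-3, 0), (-4, 0), (-4, -1)])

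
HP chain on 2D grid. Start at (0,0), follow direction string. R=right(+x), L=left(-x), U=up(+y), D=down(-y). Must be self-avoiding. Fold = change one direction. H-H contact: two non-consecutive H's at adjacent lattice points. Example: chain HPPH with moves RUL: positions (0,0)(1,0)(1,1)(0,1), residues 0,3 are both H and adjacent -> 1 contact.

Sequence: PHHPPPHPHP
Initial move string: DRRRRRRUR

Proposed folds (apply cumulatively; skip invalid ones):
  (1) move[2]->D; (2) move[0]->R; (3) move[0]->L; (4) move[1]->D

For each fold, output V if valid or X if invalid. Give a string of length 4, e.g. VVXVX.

Answer: VVXV

Derivation:
Initial: DRRRRRRUR -> [(0, 0), (0, -1), (1, -1), (2, -1), (3, -1), (4, -1), (5, -1), (6, -1), (6, 0), (7, 0)]
Fold 1: move[2]->D => DRDRRRRUR VALID
Fold 2: move[0]->R => RRDRRRRUR VALID
Fold 3: move[0]->L => LRDRRRRUR INVALID (collision), skipped
Fold 4: move[1]->D => RDDRRRRUR VALID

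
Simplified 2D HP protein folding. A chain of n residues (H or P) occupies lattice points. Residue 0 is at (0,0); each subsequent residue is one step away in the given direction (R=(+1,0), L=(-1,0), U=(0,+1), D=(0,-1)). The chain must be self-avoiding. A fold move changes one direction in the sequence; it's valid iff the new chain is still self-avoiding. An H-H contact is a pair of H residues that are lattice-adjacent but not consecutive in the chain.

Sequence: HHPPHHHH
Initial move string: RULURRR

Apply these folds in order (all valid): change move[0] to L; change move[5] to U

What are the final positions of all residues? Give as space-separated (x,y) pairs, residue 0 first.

Initial moves: RULURRR
Fold: move[0]->L => LULURRR (positions: [(0, 0), (-1, 0), (-1, 1), (-2, 1), (-2, 2), (-1, 2), (0, 2), (1, 2)])
Fold: move[5]->U => LULURUR (positions: [(0, 0), (-1, 0), (-1, 1), (-2, 1), (-2, 2), (-1, 2), (-1, 3), (0, 3)])

Answer: (0,0) (-1,0) (-1,1) (-2,1) (-2,2) (-1,2) (-1,3) (0,3)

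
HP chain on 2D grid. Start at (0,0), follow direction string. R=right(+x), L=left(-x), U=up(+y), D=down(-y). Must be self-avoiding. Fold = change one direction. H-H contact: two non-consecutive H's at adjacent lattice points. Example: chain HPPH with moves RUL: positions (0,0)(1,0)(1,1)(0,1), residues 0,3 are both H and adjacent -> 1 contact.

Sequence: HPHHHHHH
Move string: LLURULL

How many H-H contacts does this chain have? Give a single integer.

Answer: 1

Derivation:
Positions: [(0, 0), (-1, 0), (-2, 0), (-2, 1), (-1, 1), (-1, 2), (-2, 2), (-3, 2)]
H-H contact: residue 3 @(-2,1) - residue 6 @(-2, 2)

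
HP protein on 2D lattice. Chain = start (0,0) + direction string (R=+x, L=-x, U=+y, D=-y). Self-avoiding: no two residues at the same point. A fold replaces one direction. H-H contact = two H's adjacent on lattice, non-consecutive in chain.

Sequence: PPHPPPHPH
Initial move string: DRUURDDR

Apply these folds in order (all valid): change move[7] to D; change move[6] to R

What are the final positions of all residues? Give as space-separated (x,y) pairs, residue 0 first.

Answer: (0,0) (0,-1) (1,-1) (1,0) (1,1) (2,1) (2,0) (3,0) (3,-1)

Derivation:
Initial moves: DRUURDDR
Fold: move[7]->D => DRUURDDD (positions: [(0, 0), (0, -1), (1, -1), (1, 0), (1, 1), (2, 1), (2, 0), (2, -1), (2, -2)])
Fold: move[6]->R => DRUURDRD (positions: [(0, 0), (0, -1), (1, -1), (1, 0), (1, 1), (2, 1), (2, 0), (3, 0), (3, -1)])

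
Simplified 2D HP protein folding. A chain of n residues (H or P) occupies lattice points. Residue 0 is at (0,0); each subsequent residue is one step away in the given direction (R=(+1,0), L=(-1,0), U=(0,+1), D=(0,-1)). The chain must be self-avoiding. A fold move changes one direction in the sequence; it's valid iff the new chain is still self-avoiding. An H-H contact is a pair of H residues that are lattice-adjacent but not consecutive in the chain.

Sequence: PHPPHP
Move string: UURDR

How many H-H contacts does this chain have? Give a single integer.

Answer: 1

Derivation:
Positions: [(0, 0), (0, 1), (0, 2), (1, 2), (1, 1), (2, 1)]
H-H contact: residue 1 @(0,1) - residue 4 @(1, 1)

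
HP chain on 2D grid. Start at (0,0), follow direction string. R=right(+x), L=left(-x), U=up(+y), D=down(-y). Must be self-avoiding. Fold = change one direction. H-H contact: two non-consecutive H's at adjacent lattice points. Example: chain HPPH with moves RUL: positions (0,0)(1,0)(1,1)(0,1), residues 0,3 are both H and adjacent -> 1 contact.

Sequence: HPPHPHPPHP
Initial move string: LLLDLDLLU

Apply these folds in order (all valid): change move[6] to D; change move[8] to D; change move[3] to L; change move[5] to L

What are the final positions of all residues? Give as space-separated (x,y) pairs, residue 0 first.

Answer: (0,0) (-1,0) (-2,0) (-3,0) (-4,0) (-5,0) (-6,0) (-6,-1) (-7,-1) (-7,-2)

Derivation:
Initial moves: LLLDLDLLU
Fold: move[6]->D => LLLDLDDLU (positions: [(0, 0), (-1, 0), (-2, 0), (-3, 0), (-3, -1), (-4, -1), (-4, -2), (-4, -3), (-5, -3), (-5, -2)])
Fold: move[8]->D => LLLDLDDLD (positions: [(0, 0), (-1, 0), (-2, 0), (-3, 0), (-3, -1), (-4, -1), (-4, -2), (-4, -3), (-5, -3), (-5, -4)])
Fold: move[3]->L => LLLLLDDLD (positions: [(0, 0), (-1, 0), (-2, 0), (-3, 0), (-4, 0), (-5, 0), (-5, -1), (-5, -2), (-6, -2), (-6, -3)])
Fold: move[5]->L => LLLLLLDLD (positions: [(0, 0), (-1, 0), (-2, 0), (-3, 0), (-4, 0), (-5, 0), (-6, 0), (-6, -1), (-7, -1), (-7, -2)])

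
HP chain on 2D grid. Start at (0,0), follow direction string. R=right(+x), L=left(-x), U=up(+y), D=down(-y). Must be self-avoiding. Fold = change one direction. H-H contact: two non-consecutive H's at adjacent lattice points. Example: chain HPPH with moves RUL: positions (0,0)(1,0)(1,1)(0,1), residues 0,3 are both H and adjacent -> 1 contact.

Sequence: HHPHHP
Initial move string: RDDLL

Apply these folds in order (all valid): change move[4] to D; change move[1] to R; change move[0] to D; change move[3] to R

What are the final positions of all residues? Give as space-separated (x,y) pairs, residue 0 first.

Initial moves: RDDLL
Fold: move[4]->D => RDDLD (positions: [(0, 0), (1, 0), (1, -1), (1, -2), (0, -2), (0, -3)])
Fold: move[1]->R => RRDLD (positions: [(0, 0), (1, 0), (2, 0), (2, -1), (1, -1), (1, -2)])
Fold: move[0]->D => DRDLD (positions: [(0, 0), (0, -1), (1, -1), (1, -2), (0, -2), (0, -3)])
Fold: move[3]->R => DRDRD (positions: [(0, 0), (0, -1), (1, -1), (1, -2), (2, -2), (2, -3)])

Answer: (0,0) (0,-1) (1,-1) (1,-2) (2,-2) (2,-3)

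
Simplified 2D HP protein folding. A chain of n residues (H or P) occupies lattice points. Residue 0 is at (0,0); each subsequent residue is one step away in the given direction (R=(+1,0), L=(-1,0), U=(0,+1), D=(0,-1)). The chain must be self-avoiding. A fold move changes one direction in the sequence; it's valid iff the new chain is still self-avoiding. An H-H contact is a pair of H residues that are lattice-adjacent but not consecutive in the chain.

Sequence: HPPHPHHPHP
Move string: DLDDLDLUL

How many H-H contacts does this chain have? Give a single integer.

Answer: 1

Derivation:
Positions: [(0, 0), (0, -1), (-1, -1), (-1, -2), (-1, -3), (-2, -3), (-2, -4), (-3, -4), (-3, -3), (-4, -3)]
H-H contact: residue 5 @(-2,-3) - residue 8 @(-3, -3)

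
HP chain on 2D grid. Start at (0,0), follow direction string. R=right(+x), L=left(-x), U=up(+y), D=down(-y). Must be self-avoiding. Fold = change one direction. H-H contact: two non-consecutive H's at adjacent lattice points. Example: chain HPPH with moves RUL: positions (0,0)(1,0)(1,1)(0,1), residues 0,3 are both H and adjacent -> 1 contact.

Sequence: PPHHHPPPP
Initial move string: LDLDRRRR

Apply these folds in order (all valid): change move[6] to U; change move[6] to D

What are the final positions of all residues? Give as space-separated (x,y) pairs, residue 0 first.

Initial moves: LDLDRRRR
Fold: move[6]->U => LDLDRRUR (positions: [(0, 0), (-1, 0), (-1, -1), (-2, -1), (-2, -2), (-1, -2), (0, -2), (0, -1), (1, -1)])
Fold: move[6]->D => LDLDRRDR (positions: [(0, 0), (-1, 0), (-1, -1), (-2, -1), (-2, -2), (-1, -2), (0, -2), (0, -3), (1, -3)])

Answer: (0,0) (-1,0) (-1,-1) (-2,-1) (-2,-2) (-1,-2) (0,-2) (0,-3) (1,-3)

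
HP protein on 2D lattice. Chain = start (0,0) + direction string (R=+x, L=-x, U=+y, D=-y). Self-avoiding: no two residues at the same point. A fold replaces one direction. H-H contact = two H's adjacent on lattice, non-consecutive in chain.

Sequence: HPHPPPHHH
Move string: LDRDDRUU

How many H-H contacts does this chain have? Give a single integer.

Positions: [(0, 0), (-1, 0), (-1, -1), (0, -1), (0, -2), (0, -3), (1, -3), (1, -2), (1, -1)]
No H-H contacts found.

Answer: 0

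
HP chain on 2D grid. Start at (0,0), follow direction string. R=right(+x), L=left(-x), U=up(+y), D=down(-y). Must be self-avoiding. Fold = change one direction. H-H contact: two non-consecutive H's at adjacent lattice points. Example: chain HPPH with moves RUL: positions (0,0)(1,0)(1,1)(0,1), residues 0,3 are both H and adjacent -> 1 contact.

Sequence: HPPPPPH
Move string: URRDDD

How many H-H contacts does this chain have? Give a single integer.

Positions: [(0, 0), (0, 1), (1, 1), (2, 1), (2, 0), (2, -1), (2, -2)]
No H-H contacts found.

Answer: 0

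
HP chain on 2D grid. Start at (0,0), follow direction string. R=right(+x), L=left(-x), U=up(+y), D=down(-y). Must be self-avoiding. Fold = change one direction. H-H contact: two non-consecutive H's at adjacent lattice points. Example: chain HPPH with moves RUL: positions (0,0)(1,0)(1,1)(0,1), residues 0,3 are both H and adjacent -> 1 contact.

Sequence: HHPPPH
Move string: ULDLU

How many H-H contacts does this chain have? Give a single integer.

Positions: [(0, 0), (0, 1), (-1, 1), (-1, 0), (-2, 0), (-2, 1)]
No H-H contacts found.

Answer: 0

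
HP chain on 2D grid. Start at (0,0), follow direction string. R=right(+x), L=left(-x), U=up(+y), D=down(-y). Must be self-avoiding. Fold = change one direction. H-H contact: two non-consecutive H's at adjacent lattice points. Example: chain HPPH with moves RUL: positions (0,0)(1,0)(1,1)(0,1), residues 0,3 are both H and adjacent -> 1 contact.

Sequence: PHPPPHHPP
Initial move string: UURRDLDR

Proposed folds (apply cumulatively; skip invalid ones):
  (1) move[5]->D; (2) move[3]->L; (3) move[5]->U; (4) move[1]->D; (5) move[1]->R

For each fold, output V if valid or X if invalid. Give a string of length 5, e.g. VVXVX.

Initial: UURRDLDR -> [(0, 0), (0, 1), (0, 2), (1, 2), (2, 2), (2, 1), (1, 1), (1, 0), (2, 0)]
Fold 1: move[5]->D => UURRDDDR VALID
Fold 2: move[3]->L => UURLDDDR INVALID (collision), skipped
Fold 3: move[5]->U => UURRDUDR INVALID (collision), skipped
Fold 4: move[1]->D => UDRRDDDR INVALID (collision), skipped
Fold 5: move[1]->R => URRRDDDR VALID

Answer: VXXXV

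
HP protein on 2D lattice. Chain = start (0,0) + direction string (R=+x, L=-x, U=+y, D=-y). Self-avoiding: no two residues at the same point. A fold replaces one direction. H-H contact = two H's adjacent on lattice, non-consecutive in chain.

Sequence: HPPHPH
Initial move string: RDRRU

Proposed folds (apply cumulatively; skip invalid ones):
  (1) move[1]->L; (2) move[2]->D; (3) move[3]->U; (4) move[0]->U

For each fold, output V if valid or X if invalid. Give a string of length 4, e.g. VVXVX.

Answer: XVXX

Derivation:
Initial: RDRRU -> [(0, 0), (1, 0), (1, -1), (2, -1), (3, -1), (3, 0)]
Fold 1: move[1]->L => RLRRU INVALID (collision), skipped
Fold 2: move[2]->D => RDDRU VALID
Fold 3: move[3]->U => RDDUU INVALID (collision), skipped
Fold 4: move[0]->U => UDDRU INVALID (collision), skipped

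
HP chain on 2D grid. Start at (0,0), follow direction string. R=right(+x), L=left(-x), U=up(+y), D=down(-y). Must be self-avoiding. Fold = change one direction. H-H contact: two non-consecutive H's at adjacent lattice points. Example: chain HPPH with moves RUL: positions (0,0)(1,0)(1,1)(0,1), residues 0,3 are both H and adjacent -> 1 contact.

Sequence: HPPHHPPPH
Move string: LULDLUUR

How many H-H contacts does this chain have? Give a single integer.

Answer: 1

Derivation:
Positions: [(0, 0), (-1, 0), (-1, 1), (-2, 1), (-2, 0), (-3, 0), (-3, 1), (-3, 2), (-2, 2)]
H-H contact: residue 3 @(-2,1) - residue 8 @(-2, 2)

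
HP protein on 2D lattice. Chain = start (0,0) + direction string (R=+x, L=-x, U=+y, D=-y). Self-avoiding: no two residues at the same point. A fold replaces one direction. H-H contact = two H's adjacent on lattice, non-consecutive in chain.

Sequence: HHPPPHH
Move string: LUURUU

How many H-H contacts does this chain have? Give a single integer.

Answer: 0

Derivation:
Positions: [(0, 0), (-1, 0), (-1, 1), (-1, 2), (0, 2), (0, 3), (0, 4)]
No H-H contacts found.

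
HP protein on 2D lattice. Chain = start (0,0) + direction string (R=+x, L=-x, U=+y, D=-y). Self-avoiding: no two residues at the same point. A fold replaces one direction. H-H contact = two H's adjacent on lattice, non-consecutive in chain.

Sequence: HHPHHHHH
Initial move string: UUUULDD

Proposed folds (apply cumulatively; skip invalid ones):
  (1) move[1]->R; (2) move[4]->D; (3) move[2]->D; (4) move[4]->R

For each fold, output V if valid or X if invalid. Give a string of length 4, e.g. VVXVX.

Initial: UUUULDD -> [(0, 0), (0, 1), (0, 2), (0, 3), (0, 4), (-1, 4), (-1, 3), (-1, 2)]
Fold 1: move[1]->R => URUULDD INVALID (collision), skipped
Fold 2: move[4]->D => UUUUDDD INVALID (collision), skipped
Fold 3: move[2]->D => UUDULDD INVALID (collision), skipped
Fold 4: move[4]->R => UUUURDD VALID

Answer: XXXV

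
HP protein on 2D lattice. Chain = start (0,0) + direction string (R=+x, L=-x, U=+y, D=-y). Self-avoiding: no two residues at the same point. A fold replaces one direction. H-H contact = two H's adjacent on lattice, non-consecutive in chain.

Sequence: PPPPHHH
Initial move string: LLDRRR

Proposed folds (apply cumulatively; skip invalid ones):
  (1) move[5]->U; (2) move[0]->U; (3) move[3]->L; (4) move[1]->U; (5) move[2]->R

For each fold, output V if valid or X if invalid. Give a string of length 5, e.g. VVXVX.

Initial: LLDRRR -> [(0, 0), (-1, 0), (-2, 0), (-2, -1), (-1, -1), (0, -1), (1, -1)]
Fold 1: move[5]->U => LLDRRU INVALID (collision), skipped
Fold 2: move[0]->U => ULDRRR INVALID (collision), skipped
Fold 3: move[3]->L => LLDLRR INVALID (collision), skipped
Fold 4: move[1]->U => LUDRRR INVALID (collision), skipped
Fold 5: move[2]->R => LLRRRR INVALID (collision), skipped

Answer: XXXXX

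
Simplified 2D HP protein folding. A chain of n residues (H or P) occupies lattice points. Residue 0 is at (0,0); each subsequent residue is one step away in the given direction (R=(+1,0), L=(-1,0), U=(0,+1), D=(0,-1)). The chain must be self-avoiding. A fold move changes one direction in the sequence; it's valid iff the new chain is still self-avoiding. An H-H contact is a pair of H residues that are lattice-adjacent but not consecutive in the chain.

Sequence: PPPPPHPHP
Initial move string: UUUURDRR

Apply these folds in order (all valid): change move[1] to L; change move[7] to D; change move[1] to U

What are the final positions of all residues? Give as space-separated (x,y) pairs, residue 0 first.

Initial moves: UUUURDRR
Fold: move[1]->L => ULUURDRR (positions: [(0, 0), (0, 1), (-1, 1), (-1, 2), (-1, 3), (0, 3), (0, 2), (1, 2), (2, 2)])
Fold: move[7]->D => ULUURDRD (positions: [(0, 0), (0, 1), (-1, 1), (-1, 2), (-1, 3), (0, 3), (0, 2), (1, 2), (1, 1)])
Fold: move[1]->U => UUUURDRD (positions: [(0, 0), (0, 1), (0, 2), (0, 3), (0, 4), (1, 4), (1, 3), (2, 3), (2, 2)])

Answer: (0,0) (0,1) (0,2) (0,3) (0,4) (1,4) (1,3) (2,3) (2,2)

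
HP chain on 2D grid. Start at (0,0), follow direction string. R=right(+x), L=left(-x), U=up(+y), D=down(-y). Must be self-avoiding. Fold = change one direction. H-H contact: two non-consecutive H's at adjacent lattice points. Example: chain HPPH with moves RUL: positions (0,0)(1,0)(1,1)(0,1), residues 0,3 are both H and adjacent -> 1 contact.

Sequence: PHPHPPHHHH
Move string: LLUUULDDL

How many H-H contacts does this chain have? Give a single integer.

Answer: 1

Derivation:
Positions: [(0, 0), (-1, 0), (-2, 0), (-2, 1), (-2, 2), (-2, 3), (-3, 3), (-3, 2), (-3, 1), (-4, 1)]
H-H contact: residue 3 @(-2,1) - residue 8 @(-3, 1)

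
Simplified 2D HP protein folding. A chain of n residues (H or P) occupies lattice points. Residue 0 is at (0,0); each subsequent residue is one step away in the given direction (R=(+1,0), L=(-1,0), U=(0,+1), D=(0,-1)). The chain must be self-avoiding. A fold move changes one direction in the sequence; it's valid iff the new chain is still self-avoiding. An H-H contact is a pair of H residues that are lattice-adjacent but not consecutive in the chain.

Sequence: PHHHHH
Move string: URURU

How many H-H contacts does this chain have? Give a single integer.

Answer: 0

Derivation:
Positions: [(0, 0), (0, 1), (1, 1), (1, 2), (2, 2), (2, 3)]
No H-H contacts found.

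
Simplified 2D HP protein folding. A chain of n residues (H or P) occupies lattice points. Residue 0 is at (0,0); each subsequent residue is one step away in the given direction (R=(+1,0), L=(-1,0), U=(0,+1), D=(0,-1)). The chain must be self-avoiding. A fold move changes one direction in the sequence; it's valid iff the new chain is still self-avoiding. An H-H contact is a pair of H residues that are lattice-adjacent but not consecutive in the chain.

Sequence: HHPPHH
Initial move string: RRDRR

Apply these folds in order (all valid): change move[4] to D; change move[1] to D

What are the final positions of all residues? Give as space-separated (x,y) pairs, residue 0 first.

Answer: (0,0) (1,0) (1,-1) (1,-2) (2,-2) (2,-3)

Derivation:
Initial moves: RRDRR
Fold: move[4]->D => RRDRD (positions: [(0, 0), (1, 0), (2, 0), (2, -1), (3, -1), (3, -2)])
Fold: move[1]->D => RDDRD (positions: [(0, 0), (1, 0), (1, -1), (1, -2), (2, -2), (2, -3)])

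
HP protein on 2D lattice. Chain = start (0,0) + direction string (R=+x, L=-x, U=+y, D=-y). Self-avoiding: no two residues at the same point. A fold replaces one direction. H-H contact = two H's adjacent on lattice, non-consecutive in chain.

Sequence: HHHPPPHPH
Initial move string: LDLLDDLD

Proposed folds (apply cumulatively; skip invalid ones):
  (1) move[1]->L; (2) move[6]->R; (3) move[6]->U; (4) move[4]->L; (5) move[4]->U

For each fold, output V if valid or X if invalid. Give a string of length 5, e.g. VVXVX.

Initial: LDLLDDLD -> [(0, 0), (-1, 0), (-1, -1), (-2, -1), (-3, -1), (-3, -2), (-3, -3), (-4, -3), (-4, -4)]
Fold 1: move[1]->L => LLLLDDLD VALID
Fold 2: move[6]->R => LLLLDDRD VALID
Fold 3: move[6]->U => LLLLDDUD INVALID (collision), skipped
Fold 4: move[4]->L => LLLLLDRD VALID
Fold 5: move[4]->U => LLLLUDRD INVALID (collision), skipped

Answer: VVXVX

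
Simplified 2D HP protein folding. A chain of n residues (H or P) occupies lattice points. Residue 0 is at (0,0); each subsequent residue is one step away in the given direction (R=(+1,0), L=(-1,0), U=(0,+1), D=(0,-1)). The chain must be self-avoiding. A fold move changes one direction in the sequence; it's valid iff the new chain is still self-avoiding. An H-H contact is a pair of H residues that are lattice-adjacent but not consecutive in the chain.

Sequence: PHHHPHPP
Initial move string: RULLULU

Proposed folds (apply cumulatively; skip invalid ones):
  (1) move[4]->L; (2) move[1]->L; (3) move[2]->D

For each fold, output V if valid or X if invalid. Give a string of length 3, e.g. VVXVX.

Initial: RULLULU -> [(0, 0), (1, 0), (1, 1), (0, 1), (-1, 1), (-1, 2), (-2, 2), (-2, 3)]
Fold 1: move[4]->L => RULLLLU VALID
Fold 2: move[1]->L => RLLLLLU INVALID (collision), skipped
Fold 3: move[2]->D => RUDLLLU INVALID (collision), skipped

Answer: VXX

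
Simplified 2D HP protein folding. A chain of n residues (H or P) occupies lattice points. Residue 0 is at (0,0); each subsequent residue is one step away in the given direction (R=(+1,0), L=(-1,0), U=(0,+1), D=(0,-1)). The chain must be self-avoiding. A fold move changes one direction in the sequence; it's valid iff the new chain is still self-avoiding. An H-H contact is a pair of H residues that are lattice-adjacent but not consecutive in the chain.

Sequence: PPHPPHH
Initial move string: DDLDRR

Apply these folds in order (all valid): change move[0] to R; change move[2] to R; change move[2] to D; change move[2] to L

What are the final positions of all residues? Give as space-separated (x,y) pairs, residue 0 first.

Answer: (0,0) (1,0) (1,-1) (0,-1) (0,-2) (1,-2) (2,-2)

Derivation:
Initial moves: DDLDRR
Fold: move[0]->R => RDLDRR (positions: [(0, 0), (1, 0), (1, -1), (0, -1), (0, -2), (1, -2), (2, -2)])
Fold: move[2]->R => RDRDRR (positions: [(0, 0), (1, 0), (1, -1), (2, -1), (2, -2), (3, -2), (4, -2)])
Fold: move[2]->D => RDDDRR (positions: [(0, 0), (1, 0), (1, -1), (1, -2), (1, -3), (2, -3), (3, -3)])
Fold: move[2]->L => RDLDRR (positions: [(0, 0), (1, 0), (1, -1), (0, -1), (0, -2), (1, -2), (2, -2)])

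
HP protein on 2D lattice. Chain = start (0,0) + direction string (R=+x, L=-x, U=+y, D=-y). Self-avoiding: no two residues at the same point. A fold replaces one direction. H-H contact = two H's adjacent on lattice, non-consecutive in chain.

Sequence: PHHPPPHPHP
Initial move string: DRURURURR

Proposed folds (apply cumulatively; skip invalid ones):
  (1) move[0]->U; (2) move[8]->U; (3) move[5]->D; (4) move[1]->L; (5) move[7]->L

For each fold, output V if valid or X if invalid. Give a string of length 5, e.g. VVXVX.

Initial: DRURURURR -> [(0, 0), (0, -1), (1, -1), (1, 0), (2, 0), (2, 1), (3, 1), (3, 2), (4, 2), (5, 2)]
Fold 1: move[0]->U => URURURURR VALID
Fold 2: move[8]->U => URURURURU VALID
Fold 3: move[5]->D => URURUDURU INVALID (collision), skipped
Fold 4: move[1]->L => ULURURURU VALID
Fold 5: move[7]->L => ULURURULU VALID

Answer: VVXVV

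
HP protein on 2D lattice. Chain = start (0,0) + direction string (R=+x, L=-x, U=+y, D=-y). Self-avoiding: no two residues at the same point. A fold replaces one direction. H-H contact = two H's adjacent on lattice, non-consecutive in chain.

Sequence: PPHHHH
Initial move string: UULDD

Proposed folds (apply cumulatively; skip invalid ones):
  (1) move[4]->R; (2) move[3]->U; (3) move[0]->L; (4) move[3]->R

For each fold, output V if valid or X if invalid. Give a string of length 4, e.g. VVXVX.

Answer: XXVX

Derivation:
Initial: UULDD -> [(0, 0), (0, 1), (0, 2), (-1, 2), (-1, 1), (-1, 0)]
Fold 1: move[4]->R => UULDR INVALID (collision), skipped
Fold 2: move[3]->U => UULUD INVALID (collision), skipped
Fold 3: move[0]->L => LULDD VALID
Fold 4: move[3]->R => LULRD INVALID (collision), skipped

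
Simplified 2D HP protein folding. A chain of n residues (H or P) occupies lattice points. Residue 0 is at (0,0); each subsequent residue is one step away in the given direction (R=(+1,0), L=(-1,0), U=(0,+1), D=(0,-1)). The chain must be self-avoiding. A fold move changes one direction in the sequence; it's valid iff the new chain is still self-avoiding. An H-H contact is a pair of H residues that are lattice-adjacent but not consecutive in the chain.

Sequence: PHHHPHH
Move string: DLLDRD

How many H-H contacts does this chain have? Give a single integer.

Answer: 1

Derivation:
Positions: [(0, 0), (0, -1), (-1, -1), (-2, -1), (-2, -2), (-1, -2), (-1, -3)]
H-H contact: residue 2 @(-1,-1) - residue 5 @(-1, -2)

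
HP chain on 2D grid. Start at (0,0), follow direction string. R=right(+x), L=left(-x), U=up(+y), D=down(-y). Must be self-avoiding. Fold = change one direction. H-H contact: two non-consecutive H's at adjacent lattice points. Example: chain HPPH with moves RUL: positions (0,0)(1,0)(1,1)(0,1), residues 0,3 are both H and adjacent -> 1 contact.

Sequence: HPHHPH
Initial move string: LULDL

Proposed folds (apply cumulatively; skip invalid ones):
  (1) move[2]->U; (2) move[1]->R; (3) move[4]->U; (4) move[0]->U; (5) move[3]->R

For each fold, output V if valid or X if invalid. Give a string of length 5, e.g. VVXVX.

Initial: LULDL -> [(0, 0), (-1, 0), (-1, 1), (-2, 1), (-2, 0), (-3, 0)]
Fold 1: move[2]->U => LUUDL INVALID (collision), skipped
Fold 2: move[1]->R => LRLDL INVALID (collision), skipped
Fold 3: move[4]->U => LULDU INVALID (collision), skipped
Fold 4: move[0]->U => UULDL VALID
Fold 5: move[3]->R => UULRL INVALID (collision), skipped

Answer: XXXVX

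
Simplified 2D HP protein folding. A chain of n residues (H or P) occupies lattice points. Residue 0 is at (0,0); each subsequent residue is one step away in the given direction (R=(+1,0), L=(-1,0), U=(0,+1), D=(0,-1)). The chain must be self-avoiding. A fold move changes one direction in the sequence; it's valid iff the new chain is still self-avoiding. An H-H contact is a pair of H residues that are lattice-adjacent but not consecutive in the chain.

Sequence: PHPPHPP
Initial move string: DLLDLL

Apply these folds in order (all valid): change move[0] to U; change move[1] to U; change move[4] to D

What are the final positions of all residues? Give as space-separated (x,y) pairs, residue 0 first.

Initial moves: DLLDLL
Fold: move[0]->U => ULLDLL (positions: [(0, 0), (0, 1), (-1, 1), (-2, 1), (-2, 0), (-3, 0), (-4, 0)])
Fold: move[1]->U => UULDLL (positions: [(0, 0), (0, 1), (0, 2), (-1, 2), (-1, 1), (-2, 1), (-3, 1)])
Fold: move[4]->D => UULDDL (positions: [(0, 0), (0, 1), (0, 2), (-1, 2), (-1, 1), (-1, 0), (-2, 0)])

Answer: (0,0) (0,1) (0,2) (-1,2) (-1,1) (-1,0) (-2,0)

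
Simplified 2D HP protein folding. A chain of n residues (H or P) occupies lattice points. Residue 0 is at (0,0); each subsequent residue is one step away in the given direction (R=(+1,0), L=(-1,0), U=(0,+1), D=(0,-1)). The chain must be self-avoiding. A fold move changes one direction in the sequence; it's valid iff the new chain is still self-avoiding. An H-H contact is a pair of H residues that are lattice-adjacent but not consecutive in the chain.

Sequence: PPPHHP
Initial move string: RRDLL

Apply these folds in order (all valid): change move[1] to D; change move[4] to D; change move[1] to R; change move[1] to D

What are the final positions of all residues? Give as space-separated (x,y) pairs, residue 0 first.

Answer: (0,0) (1,0) (1,-1) (1,-2) (0,-2) (0,-3)

Derivation:
Initial moves: RRDLL
Fold: move[1]->D => RDDLL (positions: [(0, 0), (1, 0), (1, -1), (1, -2), (0, -2), (-1, -2)])
Fold: move[4]->D => RDDLD (positions: [(0, 0), (1, 0), (1, -1), (1, -2), (0, -2), (0, -3)])
Fold: move[1]->R => RRDLD (positions: [(0, 0), (1, 0), (2, 0), (2, -1), (1, -1), (1, -2)])
Fold: move[1]->D => RDDLD (positions: [(0, 0), (1, 0), (1, -1), (1, -2), (0, -2), (0, -3)])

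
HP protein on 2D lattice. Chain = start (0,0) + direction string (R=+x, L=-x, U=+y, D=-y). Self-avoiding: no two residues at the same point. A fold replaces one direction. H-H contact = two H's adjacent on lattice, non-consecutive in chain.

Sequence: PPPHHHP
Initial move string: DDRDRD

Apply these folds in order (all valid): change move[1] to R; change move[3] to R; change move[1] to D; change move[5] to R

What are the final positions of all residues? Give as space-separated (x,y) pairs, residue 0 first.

Initial moves: DDRDRD
Fold: move[1]->R => DRRDRD (positions: [(0, 0), (0, -1), (1, -1), (2, -1), (2, -2), (3, -2), (3, -3)])
Fold: move[3]->R => DRRRRD (positions: [(0, 0), (0, -1), (1, -1), (2, -1), (3, -1), (4, -1), (4, -2)])
Fold: move[1]->D => DDRRRD (positions: [(0, 0), (0, -1), (0, -2), (1, -2), (2, -2), (3, -2), (3, -3)])
Fold: move[5]->R => DDRRRR (positions: [(0, 0), (0, -1), (0, -2), (1, -2), (2, -2), (3, -2), (4, -2)])

Answer: (0,0) (0,-1) (0,-2) (1,-2) (2,-2) (3,-2) (4,-2)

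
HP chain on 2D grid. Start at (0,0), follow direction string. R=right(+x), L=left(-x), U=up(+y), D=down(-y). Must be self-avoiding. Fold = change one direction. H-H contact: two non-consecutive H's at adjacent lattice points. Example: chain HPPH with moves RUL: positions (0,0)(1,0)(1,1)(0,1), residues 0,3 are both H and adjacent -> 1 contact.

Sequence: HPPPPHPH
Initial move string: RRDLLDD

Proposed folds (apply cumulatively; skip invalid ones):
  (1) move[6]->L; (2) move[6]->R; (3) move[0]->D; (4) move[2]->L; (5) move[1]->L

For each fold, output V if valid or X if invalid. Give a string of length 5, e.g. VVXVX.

Initial: RRDLLDD -> [(0, 0), (1, 0), (2, 0), (2, -1), (1, -1), (0, -1), (0, -2), (0, -3)]
Fold 1: move[6]->L => RRDLLDL VALID
Fold 2: move[6]->R => RRDLLDR VALID
Fold 3: move[0]->D => DRDLLDR VALID
Fold 4: move[2]->L => DRLLLDR INVALID (collision), skipped
Fold 5: move[1]->L => DLDLLDR VALID

Answer: VVVXV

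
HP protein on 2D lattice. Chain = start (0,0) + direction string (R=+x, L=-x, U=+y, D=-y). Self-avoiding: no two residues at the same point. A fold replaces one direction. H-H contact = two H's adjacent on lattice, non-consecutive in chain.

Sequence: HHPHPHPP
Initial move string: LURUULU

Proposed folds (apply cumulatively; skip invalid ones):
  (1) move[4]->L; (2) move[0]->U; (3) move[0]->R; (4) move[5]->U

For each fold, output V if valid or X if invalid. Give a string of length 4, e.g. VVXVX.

Initial: LURUULU -> [(0, 0), (-1, 0), (-1, 1), (0, 1), (0, 2), (0, 3), (-1, 3), (-1, 4)]
Fold 1: move[4]->L => LURULLU VALID
Fold 2: move[0]->U => UURULLU VALID
Fold 3: move[0]->R => RURULLU VALID
Fold 4: move[5]->U => RURULUU VALID

Answer: VVVV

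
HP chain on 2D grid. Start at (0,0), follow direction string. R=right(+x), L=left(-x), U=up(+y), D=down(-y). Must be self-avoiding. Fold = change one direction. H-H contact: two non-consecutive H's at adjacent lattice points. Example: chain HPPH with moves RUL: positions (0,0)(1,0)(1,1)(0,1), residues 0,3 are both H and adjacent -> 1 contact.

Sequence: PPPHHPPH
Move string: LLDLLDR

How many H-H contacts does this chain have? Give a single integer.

Answer: 1

Derivation:
Positions: [(0, 0), (-1, 0), (-2, 0), (-2, -1), (-3, -1), (-4, -1), (-4, -2), (-3, -2)]
H-H contact: residue 4 @(-3,-1) - residue 7 @(-3, -2)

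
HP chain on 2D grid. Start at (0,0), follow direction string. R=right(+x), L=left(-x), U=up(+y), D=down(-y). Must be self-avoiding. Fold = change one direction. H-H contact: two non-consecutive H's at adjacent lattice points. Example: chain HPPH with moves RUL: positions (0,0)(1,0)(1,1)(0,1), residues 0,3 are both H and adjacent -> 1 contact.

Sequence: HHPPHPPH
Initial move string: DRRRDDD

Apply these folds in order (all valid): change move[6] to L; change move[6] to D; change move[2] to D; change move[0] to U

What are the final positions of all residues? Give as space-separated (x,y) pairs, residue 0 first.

Answer: (0,0) (0,1) (1,1) (1,0) (2,0) (2,-1) (2,-2) (2,-3)

Derivation:
Initial moves: DRRRDDD
Fold: move[6]->L => DRRRDDL (positions: [(0, 0), (0, -1), (1, -1), (2, -1), (3, -1), (3, -2), (3, -3), (2, -3)])
Fold: move[6]->D => DRRRDDD (positions: [(0, 0), (0, -1), (1, -1), (2, -1), (3, -1), (3, -2), (3, -3), (3, -4)])
Fold: move[2]->D => DRDRDDD (positions: [(0, 0), (0, -1), (1, -1), (1, -2), (2, -2), (2, -3), (2, -4), (2, -5)])
Fold: move[0]->U => URDRDDD (positions: [(0, 0), (0, 1), (1, 1), (1, 0), (2, 0), (2, -1), (2, -2), (2, -3)])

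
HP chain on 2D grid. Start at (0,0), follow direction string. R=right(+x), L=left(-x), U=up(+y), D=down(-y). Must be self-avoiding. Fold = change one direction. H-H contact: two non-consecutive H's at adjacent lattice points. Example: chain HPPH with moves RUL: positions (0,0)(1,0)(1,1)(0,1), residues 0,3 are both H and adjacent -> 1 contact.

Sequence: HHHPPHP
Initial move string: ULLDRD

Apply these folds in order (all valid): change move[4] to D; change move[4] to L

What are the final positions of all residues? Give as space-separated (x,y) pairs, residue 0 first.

Answer: (0,0) (0,1) (-1,1) (-2,1) (-2,0) (-3,0) (-3,-1)

Derivation:
Initial moves: ULLDRD
Fold: move[4]->D => ULLDDD (positions: [(0, 0), (0, 1), (-1, 1), (-2, 1), (-2, 0), (-2, -1), (-2, -2)])
Fold: move[4]->L => ULLDLD (positions: [(0, 0), (0, 1), (-1, 1), (-2, 1), (-2, 0), (-3, 0), (-3, -1)])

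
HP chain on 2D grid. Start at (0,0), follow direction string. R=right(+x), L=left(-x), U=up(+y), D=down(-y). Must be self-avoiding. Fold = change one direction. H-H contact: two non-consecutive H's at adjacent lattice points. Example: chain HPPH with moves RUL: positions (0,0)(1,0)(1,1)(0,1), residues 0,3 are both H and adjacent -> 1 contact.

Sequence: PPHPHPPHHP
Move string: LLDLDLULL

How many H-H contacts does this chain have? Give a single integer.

Positions: [(0, 0), (-1, 0), (-2, 0), (-2, -1), (-3, -1), (-3, -2), (-4, -2), (-4, -1), (-5, -1), (-6, -1)]
H-H contact: residue 4 @(-3,-1) - residue 7 @(-4, -1)

Answer: 1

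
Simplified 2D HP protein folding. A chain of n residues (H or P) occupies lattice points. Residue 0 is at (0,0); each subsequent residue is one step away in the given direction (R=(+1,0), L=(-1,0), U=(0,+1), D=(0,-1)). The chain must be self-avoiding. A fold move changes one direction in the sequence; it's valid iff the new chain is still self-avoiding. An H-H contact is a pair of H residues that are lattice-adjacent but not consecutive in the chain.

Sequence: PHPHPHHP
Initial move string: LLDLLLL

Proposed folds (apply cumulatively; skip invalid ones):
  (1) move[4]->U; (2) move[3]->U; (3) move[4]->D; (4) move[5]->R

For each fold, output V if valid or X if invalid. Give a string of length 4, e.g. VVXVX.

Initial: LLDLLLL -> [(0, 0), (-1, 0), (-2, 0), (-2, -1), (-3, -1), (-4, -1), (-5, -1), (-6, -1)]
Fold 1: move[4]->U => LLDLULL VALID
Fold 2: move[3]->U => LLDUULL INVALID (collision), skipped
Fold 3: move[4]->D => LLDLDLL VALID
Fold 4: move[5]->R => LLDLDRL INVALID (collision), skipped

Answer: VXVX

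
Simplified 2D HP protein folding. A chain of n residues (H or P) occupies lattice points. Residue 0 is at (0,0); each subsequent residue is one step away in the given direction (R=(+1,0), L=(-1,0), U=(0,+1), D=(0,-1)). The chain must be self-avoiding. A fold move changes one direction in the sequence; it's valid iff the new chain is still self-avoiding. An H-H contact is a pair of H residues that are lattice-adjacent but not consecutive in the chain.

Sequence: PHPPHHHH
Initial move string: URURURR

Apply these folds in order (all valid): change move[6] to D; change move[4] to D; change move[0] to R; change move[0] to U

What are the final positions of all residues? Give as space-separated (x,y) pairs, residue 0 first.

Initial moves: URURURR
Fold: move[6]->D => URURURD (positions: [(0, 0), (0, 1), (1, 1), (1, 2), (2, 2), (2, 3), (3, 3), (3, 2)])
Fold: move[4]->D => URURDRD (positions: [(0, 0), (0, 1), (1, 1), (1, 2), (2, 2), (2, 1), (3, 1), (3, 0)])
Fold: move[0]->R => RRURDRD (positions: [(0, 0), (1, 0), (2, 0), (2, 1), (3, 1), (3, 0), (4, 0), (4, -1)])
Fold: move[0]->U => URURDRD (positions: [(0, 0), (0, 1), (1, 1), (1, 2), (2, 2), (2, 1), (3, 1), (3, 0)])

Answer: (0,0) (0,1) (1,1) (1,2) (2,2) (2,1) (3,1) (3,0)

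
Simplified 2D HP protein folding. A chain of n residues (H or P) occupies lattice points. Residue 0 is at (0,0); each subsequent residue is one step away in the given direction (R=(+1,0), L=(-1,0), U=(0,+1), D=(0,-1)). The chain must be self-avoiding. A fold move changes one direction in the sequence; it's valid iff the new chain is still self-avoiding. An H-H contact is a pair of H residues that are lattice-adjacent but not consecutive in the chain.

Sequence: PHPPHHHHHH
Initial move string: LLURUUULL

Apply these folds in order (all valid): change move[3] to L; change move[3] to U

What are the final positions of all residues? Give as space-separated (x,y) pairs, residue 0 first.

Initial moves: LLURUUULL
Fold: move[3]->L => LLULUUULL (positions: [(0, 0), (-1, 0), (-2, 0), (-2, 1), (-3, 1), (-3, 2), (-3, 3), (-3, 4), (-4, 4), (-5, 4)])
Fold: move[3]->U => LLUUUUULL (positions: [(0, 0), (-1, 0), (-2, 0), (-2, 1), (-2, 2), (-2, 3), (-2, 4), (-2, 5), (-3, 5), (-4, 5)])

Answer: (0,0) (-1,0) (-2,0) (-2,1) (-2,2) (-2,3) (-2,4) (-2,5) (-3,5) (-4,5)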